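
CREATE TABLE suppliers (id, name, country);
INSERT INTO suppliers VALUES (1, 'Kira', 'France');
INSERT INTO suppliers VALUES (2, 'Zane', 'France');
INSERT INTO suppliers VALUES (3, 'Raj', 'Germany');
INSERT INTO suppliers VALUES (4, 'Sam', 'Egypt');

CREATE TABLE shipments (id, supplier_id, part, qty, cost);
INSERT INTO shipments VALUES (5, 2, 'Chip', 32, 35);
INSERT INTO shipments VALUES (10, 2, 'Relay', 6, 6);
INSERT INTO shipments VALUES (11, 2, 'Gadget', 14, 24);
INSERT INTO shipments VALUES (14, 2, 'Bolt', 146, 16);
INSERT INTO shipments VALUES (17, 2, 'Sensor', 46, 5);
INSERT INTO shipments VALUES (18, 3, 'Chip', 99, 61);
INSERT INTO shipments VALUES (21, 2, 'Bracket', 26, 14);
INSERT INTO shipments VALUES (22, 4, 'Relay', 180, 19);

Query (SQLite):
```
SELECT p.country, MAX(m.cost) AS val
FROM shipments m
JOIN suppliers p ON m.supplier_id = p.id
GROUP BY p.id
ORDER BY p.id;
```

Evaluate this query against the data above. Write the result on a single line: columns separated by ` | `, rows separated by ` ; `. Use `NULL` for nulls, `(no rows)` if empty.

France | 35 ; Germany | 61 ; Egypt | 19

Join each shipments row to its suppliers via supplier_id.
Group joined rows by suppliers.id; compute MAX(m.cost) per group.
  2: ids {5, 10, 11, 14, 17, 21} → MAX(m.cost)=35
  3: ids {18} → MAX(m.cost)=61
  4: ids {22} → MAX(m.cost)=19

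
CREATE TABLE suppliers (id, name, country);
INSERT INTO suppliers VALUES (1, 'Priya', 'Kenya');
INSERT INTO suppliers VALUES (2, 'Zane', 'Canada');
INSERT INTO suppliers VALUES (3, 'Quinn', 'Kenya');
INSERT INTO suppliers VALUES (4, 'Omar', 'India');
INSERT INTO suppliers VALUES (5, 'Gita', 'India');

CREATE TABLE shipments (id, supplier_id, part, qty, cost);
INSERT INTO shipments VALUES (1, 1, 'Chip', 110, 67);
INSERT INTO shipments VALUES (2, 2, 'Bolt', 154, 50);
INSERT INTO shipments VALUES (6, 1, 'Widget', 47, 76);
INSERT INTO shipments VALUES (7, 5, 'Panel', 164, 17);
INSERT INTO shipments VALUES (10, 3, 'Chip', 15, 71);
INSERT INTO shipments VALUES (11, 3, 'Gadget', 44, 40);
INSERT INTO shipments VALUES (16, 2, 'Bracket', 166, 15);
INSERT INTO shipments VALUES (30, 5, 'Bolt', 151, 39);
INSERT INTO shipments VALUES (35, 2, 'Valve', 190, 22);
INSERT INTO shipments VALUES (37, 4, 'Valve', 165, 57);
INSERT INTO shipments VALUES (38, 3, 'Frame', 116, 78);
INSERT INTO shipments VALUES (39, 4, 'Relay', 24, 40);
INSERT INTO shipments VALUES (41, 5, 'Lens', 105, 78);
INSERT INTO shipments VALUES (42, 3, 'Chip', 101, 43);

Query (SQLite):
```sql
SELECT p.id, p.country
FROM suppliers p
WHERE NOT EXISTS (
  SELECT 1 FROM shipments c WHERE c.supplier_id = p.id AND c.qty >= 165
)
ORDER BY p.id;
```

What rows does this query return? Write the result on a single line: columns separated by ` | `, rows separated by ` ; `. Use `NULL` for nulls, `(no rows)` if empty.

1 | Kenya ; 3 | Kenya ; 5 | India

For each suppliers row, check whether any shipments with matching supplier_id has qty >= 165.
Keep rows where that is false.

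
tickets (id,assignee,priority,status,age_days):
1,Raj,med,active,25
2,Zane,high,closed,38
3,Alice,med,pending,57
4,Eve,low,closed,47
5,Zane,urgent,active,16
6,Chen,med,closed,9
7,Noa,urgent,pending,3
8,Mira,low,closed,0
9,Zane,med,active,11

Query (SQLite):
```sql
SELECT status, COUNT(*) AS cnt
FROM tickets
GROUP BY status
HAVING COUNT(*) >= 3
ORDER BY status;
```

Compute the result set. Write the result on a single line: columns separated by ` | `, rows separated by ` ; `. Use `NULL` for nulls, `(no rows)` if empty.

active | 3 ; closed | 4

Partition tickets by status; compute COUNT(*) within each group.
HAVING: keep groups with count ≥ 3.
  active: ids {1, 5, 9} → COUNT(*)=3
  closed: ids {2, 4, 6, 8} → COUNT(*)=4
  pending: ids {3, 7} → COUNT(*)=2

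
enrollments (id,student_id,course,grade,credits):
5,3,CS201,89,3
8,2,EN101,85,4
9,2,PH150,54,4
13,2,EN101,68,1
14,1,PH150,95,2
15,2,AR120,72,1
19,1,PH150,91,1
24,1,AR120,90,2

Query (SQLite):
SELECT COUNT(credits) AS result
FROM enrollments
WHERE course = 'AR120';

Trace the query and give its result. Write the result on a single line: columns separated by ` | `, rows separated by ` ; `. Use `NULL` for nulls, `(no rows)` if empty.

Rows where course='AR120' → credits values: [1, 2].
COUNT(credits) counts non-NULL values → 2.

2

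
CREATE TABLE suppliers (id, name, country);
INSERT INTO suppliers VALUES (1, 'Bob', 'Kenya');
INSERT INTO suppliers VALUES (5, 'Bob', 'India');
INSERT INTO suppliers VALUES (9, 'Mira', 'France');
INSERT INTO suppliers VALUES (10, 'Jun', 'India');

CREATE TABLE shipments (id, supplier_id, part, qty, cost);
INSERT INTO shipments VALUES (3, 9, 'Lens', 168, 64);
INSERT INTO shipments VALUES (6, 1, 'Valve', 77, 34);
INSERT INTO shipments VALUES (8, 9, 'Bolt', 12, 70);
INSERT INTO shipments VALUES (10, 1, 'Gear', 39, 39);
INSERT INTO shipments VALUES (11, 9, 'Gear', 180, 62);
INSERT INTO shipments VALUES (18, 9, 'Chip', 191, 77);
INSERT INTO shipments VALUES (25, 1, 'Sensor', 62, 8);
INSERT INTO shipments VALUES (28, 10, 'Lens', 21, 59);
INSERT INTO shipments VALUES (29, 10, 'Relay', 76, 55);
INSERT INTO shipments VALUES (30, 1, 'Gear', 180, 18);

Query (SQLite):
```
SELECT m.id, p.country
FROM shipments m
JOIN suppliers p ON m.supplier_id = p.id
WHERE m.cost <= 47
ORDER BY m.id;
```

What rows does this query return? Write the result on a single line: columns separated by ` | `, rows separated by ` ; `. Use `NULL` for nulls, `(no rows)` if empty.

Each shipments row matches the suppliers row where supplier_id = suppliers.id.
Then keep rows with m.cost <= 47.

6 | Kenya ; 10 | Kenya ; 25 | Kenya ; 30 | Kenya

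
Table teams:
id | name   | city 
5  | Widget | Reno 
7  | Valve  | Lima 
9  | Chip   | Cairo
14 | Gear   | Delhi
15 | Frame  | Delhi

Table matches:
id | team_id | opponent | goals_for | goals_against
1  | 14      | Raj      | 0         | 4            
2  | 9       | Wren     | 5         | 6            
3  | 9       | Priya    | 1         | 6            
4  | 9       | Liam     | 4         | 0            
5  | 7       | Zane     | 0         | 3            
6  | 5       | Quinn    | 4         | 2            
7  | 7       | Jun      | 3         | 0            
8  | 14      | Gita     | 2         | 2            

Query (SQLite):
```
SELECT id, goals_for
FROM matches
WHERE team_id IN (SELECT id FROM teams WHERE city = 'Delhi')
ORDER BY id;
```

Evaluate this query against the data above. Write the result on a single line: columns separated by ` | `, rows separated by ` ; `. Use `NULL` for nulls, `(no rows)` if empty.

1 | 0 ; 8 | 2

Inner query: teams.id where city = 'Delhi'.
Outer: keep matches rows whose team_id is in that set.
Inner query → {14, 15}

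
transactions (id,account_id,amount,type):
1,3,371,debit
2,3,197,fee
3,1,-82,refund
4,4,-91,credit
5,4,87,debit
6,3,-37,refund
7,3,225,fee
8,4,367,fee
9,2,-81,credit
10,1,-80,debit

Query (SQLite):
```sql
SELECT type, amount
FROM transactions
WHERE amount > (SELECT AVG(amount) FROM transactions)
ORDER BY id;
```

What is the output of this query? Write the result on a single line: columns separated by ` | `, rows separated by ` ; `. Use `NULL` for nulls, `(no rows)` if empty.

debit | 371 ; fee | 197 ; fee | 225 ; fee | 367

Scalar subquery: AVG(amount) over all transactions rows = 87.6.
Keep rows where amount > that value.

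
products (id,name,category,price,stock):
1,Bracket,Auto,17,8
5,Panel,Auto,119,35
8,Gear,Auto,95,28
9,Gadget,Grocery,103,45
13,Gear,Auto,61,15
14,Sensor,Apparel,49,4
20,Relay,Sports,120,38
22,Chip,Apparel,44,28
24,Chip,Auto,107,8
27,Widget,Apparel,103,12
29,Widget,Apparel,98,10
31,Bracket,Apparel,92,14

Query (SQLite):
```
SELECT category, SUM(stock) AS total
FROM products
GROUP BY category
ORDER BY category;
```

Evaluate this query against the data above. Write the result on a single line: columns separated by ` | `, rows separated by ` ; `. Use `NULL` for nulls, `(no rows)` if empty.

Partition products by category; compute SUM(stock) within each group.
  Apparel: ids {14, 22, 27, 29, 31} → SUM(stock)=68
  Auto: ids {1, 5, 8, 13, 24} → SUM(stock)=94
  Grocery: ids {9} → SUM(stock)=45
  Sports: ids {20} → SUM(stock)=38

Apparel | 68 ; Auto | 94 ; Grocery | 45 ; Sports | 38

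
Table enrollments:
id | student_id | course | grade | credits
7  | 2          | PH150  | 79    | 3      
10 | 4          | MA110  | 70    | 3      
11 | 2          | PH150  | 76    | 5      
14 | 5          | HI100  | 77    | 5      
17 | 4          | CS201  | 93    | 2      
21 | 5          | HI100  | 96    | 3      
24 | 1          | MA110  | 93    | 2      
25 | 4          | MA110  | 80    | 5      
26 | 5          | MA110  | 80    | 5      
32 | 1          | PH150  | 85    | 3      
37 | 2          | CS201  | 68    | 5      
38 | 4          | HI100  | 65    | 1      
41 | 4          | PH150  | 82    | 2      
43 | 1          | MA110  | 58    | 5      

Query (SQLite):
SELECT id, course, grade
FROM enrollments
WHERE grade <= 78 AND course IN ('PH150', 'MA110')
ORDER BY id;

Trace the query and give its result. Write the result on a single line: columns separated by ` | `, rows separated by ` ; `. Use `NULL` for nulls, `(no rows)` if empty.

grade <= 78: ids {10, 11, 14, 37, 38, 43}
course IN ('PH150', 'MA110'): ids {7, 10, 11, 24, 25, 26, 32, 41, 43}
Combine with AND.

10 | MA110 | 70 ; 11 | PH150 | 76 ; 43 | MA110 | 58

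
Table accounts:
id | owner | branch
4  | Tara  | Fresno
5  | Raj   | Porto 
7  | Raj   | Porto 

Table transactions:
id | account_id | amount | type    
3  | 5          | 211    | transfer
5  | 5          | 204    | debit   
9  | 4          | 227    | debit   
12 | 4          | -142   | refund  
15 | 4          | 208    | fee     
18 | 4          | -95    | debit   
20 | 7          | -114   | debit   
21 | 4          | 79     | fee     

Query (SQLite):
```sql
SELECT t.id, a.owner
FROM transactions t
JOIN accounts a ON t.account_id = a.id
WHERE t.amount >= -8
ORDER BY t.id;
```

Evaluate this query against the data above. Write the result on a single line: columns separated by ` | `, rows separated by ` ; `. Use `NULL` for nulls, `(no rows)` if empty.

3 | Raj ; 5 | Raj ; 9 | Tara ; 15 | Tara ; 21 | Tara

Each transactions row matches the accounts row where account_id = accounts.id.
Then keep rows with t.amount >= -8.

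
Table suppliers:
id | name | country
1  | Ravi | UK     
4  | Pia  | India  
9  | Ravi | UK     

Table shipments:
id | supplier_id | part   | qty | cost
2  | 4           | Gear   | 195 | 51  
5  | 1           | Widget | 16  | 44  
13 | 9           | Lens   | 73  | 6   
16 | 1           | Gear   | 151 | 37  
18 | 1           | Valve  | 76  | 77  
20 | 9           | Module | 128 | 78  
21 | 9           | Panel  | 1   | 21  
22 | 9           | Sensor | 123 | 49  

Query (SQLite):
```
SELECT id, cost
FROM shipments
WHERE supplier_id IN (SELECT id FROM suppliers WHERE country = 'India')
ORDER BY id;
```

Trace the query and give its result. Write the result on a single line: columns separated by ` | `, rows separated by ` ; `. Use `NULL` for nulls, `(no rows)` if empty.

Inner query: suppliers.id where country = 'India'.
Outer: keep shipments rows whose supplier_id is in that set.
Inner query → {4}

2 | 51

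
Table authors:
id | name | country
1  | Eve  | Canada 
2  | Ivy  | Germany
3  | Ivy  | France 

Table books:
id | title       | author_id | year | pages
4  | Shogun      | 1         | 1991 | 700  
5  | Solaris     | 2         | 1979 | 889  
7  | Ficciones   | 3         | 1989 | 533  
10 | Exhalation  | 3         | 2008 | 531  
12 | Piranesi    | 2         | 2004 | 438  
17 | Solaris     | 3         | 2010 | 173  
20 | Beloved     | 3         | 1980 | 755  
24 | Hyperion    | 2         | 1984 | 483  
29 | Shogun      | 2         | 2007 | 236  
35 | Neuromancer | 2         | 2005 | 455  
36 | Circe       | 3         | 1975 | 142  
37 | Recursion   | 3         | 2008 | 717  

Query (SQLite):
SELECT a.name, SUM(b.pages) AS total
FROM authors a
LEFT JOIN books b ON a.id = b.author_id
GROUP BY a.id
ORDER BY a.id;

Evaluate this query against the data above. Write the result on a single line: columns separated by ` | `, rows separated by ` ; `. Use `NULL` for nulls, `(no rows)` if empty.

Eve | 700 ; Ivy | 2501 ; Ivy | 2851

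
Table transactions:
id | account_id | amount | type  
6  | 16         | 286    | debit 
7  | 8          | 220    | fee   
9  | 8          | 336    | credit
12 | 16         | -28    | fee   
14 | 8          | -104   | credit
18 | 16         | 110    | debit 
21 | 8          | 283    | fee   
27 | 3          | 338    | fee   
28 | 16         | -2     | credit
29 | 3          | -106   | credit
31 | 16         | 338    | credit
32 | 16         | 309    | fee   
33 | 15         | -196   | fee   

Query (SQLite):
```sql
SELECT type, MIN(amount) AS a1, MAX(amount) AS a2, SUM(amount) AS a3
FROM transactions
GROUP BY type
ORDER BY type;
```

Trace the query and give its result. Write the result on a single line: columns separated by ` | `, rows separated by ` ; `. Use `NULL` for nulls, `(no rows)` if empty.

Group transactions by type.
Per group compute: MIN(amount), MAX(amount), SUM(amount).
  credit: ids {9, 14, 28, 29, 31} → MIN(amount)=-106, MAX(amount)=338, SUM(amount)=462
  debit: ids {6, 18} → MIN(amount)=110, MAX(amount)=286, SUM(amount)=396
  fee: ids {7, 12, 21, 27, 32, 33} → MIN(amount)=-196, MAX(amount)=338, SUM(amount)=926

credit | -106 | 338 | 462 ; debit | 110 | 286 | 396 ; fee | -196 | 338 | 926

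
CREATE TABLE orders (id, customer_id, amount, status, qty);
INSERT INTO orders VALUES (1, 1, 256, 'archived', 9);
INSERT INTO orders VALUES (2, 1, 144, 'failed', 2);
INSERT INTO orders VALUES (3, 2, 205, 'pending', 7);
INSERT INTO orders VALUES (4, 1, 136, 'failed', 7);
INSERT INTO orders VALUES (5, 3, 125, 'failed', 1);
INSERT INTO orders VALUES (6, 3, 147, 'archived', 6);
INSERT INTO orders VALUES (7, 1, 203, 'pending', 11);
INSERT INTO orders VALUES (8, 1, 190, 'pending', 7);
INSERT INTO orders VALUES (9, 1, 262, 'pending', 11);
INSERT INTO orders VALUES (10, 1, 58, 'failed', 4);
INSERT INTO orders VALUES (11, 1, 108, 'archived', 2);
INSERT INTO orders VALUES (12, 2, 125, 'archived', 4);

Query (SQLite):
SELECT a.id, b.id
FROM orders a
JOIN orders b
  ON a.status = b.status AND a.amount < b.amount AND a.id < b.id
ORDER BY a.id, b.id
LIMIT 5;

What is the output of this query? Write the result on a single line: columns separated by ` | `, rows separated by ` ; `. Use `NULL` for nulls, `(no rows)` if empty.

3 | 9 ; 7 | 9 ; 8 | 9 ; 11 | 12

Pairs (a,b) with same status, a.amount < b.amount, a.id < b.id.
status groups: archived:{1,6,11,12} failed:{2,4,5,10} pending:{3,7,8,9}
Ordered by (a.id, b.id); first 5.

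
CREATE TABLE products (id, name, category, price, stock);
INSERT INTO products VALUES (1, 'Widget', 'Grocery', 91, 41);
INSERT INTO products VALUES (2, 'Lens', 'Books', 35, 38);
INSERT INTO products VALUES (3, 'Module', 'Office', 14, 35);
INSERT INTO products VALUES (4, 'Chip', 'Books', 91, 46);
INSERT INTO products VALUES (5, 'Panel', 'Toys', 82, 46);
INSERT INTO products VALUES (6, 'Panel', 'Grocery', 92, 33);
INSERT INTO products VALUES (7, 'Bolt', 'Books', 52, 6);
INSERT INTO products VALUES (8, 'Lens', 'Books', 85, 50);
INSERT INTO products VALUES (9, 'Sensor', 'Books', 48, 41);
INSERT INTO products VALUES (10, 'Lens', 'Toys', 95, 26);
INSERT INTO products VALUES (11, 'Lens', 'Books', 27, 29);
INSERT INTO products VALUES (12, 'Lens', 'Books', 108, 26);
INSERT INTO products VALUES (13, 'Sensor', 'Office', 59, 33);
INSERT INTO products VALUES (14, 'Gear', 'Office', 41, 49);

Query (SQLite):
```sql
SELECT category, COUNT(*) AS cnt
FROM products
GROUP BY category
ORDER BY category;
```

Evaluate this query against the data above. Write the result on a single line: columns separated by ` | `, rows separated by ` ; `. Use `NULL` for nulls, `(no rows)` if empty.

Books | 7 ; Grocery | 2 ; Office | 3 ; Toys | 2

Partition products by category; compute COUNT(*) within each group.
  Books: ids {2, 4, 7, 8, 9, 11, 12} → COUNT(*)=7
  Grocery: ids {1, 6} → COUNT(*)=2
  Office: ids {3, 13, 14} → COUNT(*)=3
  Toys: ids {5, 10} → COUNT(*)=2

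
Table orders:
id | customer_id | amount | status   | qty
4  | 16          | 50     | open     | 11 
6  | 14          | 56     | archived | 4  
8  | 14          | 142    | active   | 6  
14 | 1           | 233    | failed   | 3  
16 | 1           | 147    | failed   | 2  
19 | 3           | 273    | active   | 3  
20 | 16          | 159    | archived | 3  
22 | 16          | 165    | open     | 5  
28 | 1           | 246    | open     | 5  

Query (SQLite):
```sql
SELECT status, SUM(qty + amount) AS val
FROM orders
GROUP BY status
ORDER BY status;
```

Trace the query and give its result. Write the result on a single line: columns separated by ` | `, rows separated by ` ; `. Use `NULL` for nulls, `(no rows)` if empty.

active | 424 ; archived | 222 ; failed | 385 ; open | 482

For each row compute qty + amount.
Group by status; take SUM of the expression per group.
  active: ids {8, 19} → SUM(qty + amount)=424
  archived: ids {6, 20} → SUM(qty + amount)=222
  failed: ids {14, 16} → SUM(qty + amount)=385
  open: ids {4, 22, 28} → SUM(qty + amount)=482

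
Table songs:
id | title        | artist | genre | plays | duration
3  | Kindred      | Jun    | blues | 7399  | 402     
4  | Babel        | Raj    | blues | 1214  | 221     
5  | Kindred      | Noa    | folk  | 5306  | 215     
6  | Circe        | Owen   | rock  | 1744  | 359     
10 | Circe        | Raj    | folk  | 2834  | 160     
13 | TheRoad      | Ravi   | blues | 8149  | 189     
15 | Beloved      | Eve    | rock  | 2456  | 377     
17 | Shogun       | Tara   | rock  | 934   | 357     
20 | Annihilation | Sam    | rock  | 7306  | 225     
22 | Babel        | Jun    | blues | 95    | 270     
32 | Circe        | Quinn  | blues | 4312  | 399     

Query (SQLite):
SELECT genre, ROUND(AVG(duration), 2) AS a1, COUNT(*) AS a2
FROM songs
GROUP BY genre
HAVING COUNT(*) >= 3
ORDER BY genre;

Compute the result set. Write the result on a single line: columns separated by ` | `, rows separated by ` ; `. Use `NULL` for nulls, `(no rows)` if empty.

Group songs by genre.
Per group compute: ROUND(AVG(duration), 2), COUNT(*).
HAVING: drop groups with fewer than 3 rows.
  blues: ids {3, 4, 13, 22, 32} → ROUND(AVG(duration), 2)=296.2, COUNT(*)=5
  folk: ids {5, 10} → ROUND(AVG(duration), 2)=187.5, COUNT(*)=2
  rock: ids {6, 15, 17, 20} → ROUND(AVG(duration), 2)=329.5, COUNT(*)=4

blues | 296.2 | 5 ; rock | 329.5 | 4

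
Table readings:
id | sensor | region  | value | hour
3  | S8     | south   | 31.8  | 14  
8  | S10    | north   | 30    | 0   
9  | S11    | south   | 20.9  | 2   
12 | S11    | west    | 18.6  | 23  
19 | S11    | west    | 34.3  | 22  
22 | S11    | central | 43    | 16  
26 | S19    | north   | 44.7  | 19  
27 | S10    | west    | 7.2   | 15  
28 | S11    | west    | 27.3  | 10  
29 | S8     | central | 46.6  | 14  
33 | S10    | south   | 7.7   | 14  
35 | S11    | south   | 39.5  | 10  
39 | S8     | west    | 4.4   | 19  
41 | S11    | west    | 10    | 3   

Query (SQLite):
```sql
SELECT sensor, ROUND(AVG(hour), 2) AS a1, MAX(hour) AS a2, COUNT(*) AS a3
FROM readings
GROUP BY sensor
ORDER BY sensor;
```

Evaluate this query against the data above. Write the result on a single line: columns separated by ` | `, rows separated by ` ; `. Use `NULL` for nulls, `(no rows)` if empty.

S10 | 9.67 | 15 | 3 ; S11 | 12.29 | 23 | 7 ; S19 | 19 | 19 | 1 ; S8 | 15.67 | 19 | 3

Group readings by sensor.
Per group compute: ROUND(AVG(hour), 2), MAX(hour), COUNT(*).
  S10: ids {8, 27, 33} → ROUND(AVG(hour), 2)=9.67, MAX(hour)=15, COUNT(*)=3
  S11: ids {9, 12, 19, 22, 28, 35, 41} → ROUND(AVG(hour), 2)=12.29, MAX(hour)=23, COUNT(*)=7
  S19: ids {26} → ROUND(AVG(hour), 2)=19, MAX(hour)=19, COUNT(*)=1
  S8: ids {3, 29, 39} → ROUND(AVG(hour), 2)=15.67, MAX(hour)=19, COUNT(*)=3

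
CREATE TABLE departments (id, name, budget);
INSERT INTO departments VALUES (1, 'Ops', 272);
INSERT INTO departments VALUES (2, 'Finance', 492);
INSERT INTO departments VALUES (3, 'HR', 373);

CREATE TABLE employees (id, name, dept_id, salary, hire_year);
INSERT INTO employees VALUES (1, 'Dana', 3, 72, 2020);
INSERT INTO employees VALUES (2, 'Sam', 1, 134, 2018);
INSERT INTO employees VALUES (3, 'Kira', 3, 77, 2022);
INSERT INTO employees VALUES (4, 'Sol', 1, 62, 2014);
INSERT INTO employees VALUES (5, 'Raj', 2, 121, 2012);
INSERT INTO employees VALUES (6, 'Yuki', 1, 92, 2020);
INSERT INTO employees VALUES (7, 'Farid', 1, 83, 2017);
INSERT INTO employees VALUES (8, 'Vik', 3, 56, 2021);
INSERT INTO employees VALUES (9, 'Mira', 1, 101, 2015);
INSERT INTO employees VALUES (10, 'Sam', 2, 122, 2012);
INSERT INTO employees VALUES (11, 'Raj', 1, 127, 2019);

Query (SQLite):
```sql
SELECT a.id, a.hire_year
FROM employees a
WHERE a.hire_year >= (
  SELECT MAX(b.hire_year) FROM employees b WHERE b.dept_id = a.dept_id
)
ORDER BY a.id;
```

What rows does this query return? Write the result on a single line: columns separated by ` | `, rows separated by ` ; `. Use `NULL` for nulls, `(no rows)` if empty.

For each employees row a, compute MAX(hire_year) over rows sharing a.dept_id.
Keep row a if a.hire_year >= that per-group MAX.
  dept_id=1: MAX(hire_year) = 2020
  dept_id=2: MAX(hire_year) = 2012
  dept_id=3: MAX(hire_year) = 2022

3 | 2022 ; 5 | 2012 ; 6 | 2020 ; 10 | 2012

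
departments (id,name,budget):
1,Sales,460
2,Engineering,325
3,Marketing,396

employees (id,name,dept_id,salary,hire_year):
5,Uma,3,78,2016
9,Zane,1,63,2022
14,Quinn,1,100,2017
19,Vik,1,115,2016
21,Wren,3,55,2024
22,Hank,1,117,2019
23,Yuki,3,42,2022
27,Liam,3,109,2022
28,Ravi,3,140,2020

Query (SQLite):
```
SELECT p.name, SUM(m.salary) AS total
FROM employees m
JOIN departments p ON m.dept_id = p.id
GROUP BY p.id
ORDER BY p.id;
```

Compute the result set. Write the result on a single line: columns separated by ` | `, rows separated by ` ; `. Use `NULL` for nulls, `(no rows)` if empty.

Join each employees row to its departments via dept_id.
Group joined rows by departments.id; compute SUM(m.salary) per group.
  1: ids {9, 14, 19, 22} → SUM(m.salary)=395
  3: ids {5, 21, 23, 27, 28} → SUM(m.salary)=424

Sales | 395 ; Marketing | 424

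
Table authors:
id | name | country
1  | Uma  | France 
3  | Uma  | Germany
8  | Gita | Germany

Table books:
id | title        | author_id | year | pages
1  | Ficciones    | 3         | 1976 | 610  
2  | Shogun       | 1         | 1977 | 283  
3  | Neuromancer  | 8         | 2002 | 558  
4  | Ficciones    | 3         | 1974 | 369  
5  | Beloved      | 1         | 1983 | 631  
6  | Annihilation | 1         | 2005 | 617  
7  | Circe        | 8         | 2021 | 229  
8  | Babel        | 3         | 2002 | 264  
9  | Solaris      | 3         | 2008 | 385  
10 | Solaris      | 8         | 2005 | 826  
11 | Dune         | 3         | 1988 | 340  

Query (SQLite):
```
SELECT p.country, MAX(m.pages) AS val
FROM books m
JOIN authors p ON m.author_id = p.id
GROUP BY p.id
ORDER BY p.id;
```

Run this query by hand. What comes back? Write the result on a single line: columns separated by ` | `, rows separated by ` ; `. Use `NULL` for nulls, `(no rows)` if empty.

France | 631 ; Germany | 610 ; Germany | 826

Join each books row to its authors via author_id.
Group joined rows by authors.id; compute MAX(m.pages) per group.
  1: ids {2, 5, 6} → MAX(m.pages)=631
  3: ids {1, 4, 8, 9, 11} → MAX(m.pages)=610
  8: ids {3, 7, 10} → MAX(m.pages)=826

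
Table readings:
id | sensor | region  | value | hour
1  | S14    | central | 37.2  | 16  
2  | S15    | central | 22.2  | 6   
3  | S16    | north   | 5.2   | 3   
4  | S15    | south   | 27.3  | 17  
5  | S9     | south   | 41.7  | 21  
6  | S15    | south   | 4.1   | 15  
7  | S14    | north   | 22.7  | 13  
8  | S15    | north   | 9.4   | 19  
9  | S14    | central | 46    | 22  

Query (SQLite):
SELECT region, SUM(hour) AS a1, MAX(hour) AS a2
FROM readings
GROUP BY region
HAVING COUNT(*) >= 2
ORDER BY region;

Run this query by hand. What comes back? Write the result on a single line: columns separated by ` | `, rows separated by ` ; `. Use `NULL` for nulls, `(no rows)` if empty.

Group readings by region.
Per group compute: SUM(hour), MAX(hour).
HAVING: drop groups with fewer than 2 rows.
  central: ids {1, 2, 9} → SUM(hour)=44, MAX(hour)=22
  north: ids {3, 7, 8} → SUM(hour)=35, MAX(hour)=19
  south: ids {4, 5, 6} → SUM(hour)=53, MAX(hour)=21

central | 44 | 22 ; north | 35 | 19 ; south | 53 | 21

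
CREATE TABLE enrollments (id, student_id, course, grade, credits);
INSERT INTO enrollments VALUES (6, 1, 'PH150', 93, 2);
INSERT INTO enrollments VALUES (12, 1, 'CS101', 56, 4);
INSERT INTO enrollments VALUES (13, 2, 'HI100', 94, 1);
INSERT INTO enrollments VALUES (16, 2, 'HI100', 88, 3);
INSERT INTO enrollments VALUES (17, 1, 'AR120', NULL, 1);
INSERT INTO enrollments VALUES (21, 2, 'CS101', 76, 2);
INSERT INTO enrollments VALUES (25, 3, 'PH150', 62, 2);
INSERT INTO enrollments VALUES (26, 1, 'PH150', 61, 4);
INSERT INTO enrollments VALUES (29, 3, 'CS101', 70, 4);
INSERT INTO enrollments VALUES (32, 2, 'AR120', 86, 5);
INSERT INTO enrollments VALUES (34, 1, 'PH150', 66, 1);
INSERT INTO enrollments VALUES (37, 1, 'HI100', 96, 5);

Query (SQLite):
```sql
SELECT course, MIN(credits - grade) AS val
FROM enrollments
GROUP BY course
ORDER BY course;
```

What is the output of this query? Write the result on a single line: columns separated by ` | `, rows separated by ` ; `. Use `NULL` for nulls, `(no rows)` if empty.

AR120 | -81 ; CS101 | -74 ; HI100 | -93 ; PH150 | -91

For each row compute credits - grade.
Group by course; take MIN of the expression per group.
  AR120: ids {17, 32} → MIN(credits - grade)=-81
  CS101: ids {12, 21, 29} → MIN(credits - grade)=-74
  HI100: ids {13, 16, 37} → MIN(credits - grade)=-93
  PH150: ids {6, 25, 26, 34} → MIN(credits - grade)=-91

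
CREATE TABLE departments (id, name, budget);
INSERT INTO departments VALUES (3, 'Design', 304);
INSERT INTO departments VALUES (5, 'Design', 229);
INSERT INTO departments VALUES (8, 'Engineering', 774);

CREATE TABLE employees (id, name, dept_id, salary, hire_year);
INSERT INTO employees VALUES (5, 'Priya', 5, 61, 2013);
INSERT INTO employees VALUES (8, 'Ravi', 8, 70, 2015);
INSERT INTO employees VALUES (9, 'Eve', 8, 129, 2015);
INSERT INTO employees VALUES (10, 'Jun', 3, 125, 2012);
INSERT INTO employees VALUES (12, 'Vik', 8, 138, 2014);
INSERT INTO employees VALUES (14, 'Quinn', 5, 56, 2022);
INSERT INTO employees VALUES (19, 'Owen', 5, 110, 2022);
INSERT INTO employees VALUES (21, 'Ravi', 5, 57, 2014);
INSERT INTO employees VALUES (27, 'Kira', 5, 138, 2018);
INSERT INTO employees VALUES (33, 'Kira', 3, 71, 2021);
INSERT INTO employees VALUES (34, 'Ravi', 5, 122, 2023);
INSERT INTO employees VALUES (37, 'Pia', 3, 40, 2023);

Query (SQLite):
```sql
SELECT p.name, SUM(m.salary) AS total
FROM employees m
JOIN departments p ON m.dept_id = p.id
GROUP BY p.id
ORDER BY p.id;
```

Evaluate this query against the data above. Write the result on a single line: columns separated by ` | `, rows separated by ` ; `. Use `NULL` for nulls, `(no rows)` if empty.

Design | 236 ; Design | 544 ; Engineering | 337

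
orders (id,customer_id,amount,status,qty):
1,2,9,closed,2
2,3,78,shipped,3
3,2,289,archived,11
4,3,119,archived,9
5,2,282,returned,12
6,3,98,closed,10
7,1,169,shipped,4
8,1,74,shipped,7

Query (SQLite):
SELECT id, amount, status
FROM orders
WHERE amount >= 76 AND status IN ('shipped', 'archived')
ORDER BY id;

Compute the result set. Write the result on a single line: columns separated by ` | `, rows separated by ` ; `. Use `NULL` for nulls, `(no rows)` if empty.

amount >= 76: ids {2, 3, 4, 5, 6, 7}
status IN ('shipped', 'archived'): ids {2, 3, 4, 7, 8}
Combine with AND.

2 | 78 | shipped ; 3 | 289 | archived ; 4 | 119 | archived ; 7 | 169 | shipped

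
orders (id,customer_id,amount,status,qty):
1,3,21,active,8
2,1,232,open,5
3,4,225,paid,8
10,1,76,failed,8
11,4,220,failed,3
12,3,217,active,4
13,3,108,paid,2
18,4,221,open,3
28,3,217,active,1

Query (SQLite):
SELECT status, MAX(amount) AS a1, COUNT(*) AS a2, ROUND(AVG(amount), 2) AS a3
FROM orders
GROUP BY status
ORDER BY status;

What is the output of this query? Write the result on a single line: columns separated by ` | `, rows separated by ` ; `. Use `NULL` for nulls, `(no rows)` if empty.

active | 217 | 3 | 151.67 ; failed | 220 | 2 | 148 ; open | 232 | 2 | 226.5 ; paid | 225 | 2 | 166.5

Group orders by status.
Per group compute: MAX(amount), COUNT(*), ROUND(AVG(amount), 2).
  active: ids {1, 12, 28} → MAX(amount)=217, COUNT(*)=3, ROUND(AVG(amount), 2)=151.67
  failed: ids {10, 11} → MAX(amount)=220, COUNT(*)=2, ROUND(AVG(amount), 2)=148
  open: ids {2, 18} → MAX(amount)=232, COUNT(*)=2, ROUND(AVG(amount), 2)=226.5
  paid: ids {3, 13} → MAX(amount)=225, COUNT(*)=2, ROUND(AVG(amount), 2)=166.5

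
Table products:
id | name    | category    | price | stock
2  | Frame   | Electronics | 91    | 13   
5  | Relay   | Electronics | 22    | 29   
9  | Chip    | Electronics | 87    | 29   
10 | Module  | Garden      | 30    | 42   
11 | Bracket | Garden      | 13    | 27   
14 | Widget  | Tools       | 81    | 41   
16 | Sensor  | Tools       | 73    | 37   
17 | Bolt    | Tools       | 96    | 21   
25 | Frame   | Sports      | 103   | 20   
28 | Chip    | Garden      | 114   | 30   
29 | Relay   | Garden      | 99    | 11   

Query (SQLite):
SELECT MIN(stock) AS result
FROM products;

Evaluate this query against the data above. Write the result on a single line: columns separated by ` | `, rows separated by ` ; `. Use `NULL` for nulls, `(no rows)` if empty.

11

All stock values: [13, 29, 29, 42, 27, 41, 37, 21, 20, 30, 11].
MIN of non-NULL values = 11.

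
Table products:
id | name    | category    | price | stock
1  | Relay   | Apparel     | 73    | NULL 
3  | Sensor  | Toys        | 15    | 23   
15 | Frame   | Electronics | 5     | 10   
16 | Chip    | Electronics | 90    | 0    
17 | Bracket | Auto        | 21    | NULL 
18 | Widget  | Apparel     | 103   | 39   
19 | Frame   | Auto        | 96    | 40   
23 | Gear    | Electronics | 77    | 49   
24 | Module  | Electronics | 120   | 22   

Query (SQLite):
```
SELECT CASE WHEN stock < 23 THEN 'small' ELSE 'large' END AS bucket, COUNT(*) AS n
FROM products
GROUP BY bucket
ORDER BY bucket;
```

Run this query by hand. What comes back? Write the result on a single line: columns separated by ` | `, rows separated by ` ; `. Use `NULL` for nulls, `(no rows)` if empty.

Bucket rows by stock < 23 → 'small' else 'large'; count each bucket.
NULL < 23 is unknown, so NULL stock falls into ELSE → 'large'.

large | 6 ; small | 3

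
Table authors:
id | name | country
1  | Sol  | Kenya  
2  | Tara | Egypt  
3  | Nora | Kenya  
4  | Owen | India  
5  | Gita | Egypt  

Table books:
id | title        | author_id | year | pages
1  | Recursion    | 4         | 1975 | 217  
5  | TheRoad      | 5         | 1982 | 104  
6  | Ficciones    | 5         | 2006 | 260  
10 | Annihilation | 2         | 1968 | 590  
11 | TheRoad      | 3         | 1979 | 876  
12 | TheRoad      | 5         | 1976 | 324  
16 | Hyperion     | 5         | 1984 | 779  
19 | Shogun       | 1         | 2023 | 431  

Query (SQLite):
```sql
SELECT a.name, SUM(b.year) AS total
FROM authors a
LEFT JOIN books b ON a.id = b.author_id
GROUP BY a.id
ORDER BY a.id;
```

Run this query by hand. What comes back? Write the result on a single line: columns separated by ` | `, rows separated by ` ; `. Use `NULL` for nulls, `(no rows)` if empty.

Sol | 2023 ; Tara | 1968 ; Nora | 1979 ; Owen | 1975 ; Gita | 7948

LEFT JOIN keeps every authors row; unmatched ones get NULL for books columns.
Group by authors.id and compute SUM(b.year). SUM over an all-NULL group is NULL.
  1: ids {19} → SUM(b.year)=2023
  2: ids {10} → SUM(b.year)=1968
  3: ids {11} → SUM(b.year)=1979
  4: ids {1} → SUM(b.year)=1975
  5: ids {5, 6, 12, 16} → SUM(b.year)=7948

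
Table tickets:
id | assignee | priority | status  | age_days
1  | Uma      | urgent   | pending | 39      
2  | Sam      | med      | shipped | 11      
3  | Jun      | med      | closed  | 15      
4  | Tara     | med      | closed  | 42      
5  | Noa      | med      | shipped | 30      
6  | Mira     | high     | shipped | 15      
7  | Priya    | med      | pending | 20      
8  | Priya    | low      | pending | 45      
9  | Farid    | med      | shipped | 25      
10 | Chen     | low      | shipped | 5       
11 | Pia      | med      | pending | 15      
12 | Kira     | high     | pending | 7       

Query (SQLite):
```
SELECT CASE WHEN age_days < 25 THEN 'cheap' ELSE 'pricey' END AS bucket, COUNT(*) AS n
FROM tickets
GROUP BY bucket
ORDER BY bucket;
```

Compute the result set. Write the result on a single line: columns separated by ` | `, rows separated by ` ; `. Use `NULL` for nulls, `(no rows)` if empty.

Bucket rows by age_days < 25 → 'cheap' else 'pricey'; count each bucket.

cheap | 7 ; pricey | 5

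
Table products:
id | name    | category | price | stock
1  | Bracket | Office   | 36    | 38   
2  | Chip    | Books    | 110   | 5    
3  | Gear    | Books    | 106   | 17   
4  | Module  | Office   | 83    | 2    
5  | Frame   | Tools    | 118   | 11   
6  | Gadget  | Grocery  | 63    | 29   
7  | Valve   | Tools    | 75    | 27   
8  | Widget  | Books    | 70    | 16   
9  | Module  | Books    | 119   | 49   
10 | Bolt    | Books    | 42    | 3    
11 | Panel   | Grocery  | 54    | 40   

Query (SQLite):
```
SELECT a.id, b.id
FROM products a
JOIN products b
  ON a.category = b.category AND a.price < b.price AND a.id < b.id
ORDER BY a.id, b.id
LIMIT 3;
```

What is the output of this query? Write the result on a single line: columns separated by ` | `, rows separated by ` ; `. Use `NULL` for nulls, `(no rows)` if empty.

1 | 4 ; 2 | 9 ; 3 | 9

Pairs (a,b) with same category, a.price < b.price, a.id < b.id.
category groups: Books:{2,3,8,9,10} Grocery:{6,11} Office:{1,4} Tools:{5,7}
Ordered by (a.id, b.id); first 3.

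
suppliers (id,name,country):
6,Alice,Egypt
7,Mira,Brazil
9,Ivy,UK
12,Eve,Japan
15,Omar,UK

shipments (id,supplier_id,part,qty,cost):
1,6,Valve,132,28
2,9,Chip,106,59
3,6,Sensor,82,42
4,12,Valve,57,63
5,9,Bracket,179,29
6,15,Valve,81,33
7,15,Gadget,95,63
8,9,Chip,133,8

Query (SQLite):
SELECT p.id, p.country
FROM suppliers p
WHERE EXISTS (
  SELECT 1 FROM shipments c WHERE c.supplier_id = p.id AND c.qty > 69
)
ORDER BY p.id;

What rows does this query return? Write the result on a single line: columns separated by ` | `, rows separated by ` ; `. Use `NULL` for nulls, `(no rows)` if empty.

6 | Egypt ; 9 | UK ; 15 | UK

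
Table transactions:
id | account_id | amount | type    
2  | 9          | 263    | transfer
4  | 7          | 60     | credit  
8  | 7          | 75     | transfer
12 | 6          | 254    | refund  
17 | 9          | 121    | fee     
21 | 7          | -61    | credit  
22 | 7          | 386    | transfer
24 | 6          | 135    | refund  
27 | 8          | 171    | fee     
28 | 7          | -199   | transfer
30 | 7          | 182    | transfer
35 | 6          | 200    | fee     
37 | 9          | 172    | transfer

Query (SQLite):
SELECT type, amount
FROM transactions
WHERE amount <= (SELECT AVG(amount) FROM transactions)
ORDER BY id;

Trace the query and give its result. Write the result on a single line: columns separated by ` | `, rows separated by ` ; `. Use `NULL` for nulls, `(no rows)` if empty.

Scalar subquery: AVG(amount) over all transactions rows = 135.307692 (≈; comparison uses full precision).
Keep rows where amount <= that value.

credit | 60 ; transfer | 75 ; fee | 121 ; credit | -61 ; refund | 135 ; transfer | -199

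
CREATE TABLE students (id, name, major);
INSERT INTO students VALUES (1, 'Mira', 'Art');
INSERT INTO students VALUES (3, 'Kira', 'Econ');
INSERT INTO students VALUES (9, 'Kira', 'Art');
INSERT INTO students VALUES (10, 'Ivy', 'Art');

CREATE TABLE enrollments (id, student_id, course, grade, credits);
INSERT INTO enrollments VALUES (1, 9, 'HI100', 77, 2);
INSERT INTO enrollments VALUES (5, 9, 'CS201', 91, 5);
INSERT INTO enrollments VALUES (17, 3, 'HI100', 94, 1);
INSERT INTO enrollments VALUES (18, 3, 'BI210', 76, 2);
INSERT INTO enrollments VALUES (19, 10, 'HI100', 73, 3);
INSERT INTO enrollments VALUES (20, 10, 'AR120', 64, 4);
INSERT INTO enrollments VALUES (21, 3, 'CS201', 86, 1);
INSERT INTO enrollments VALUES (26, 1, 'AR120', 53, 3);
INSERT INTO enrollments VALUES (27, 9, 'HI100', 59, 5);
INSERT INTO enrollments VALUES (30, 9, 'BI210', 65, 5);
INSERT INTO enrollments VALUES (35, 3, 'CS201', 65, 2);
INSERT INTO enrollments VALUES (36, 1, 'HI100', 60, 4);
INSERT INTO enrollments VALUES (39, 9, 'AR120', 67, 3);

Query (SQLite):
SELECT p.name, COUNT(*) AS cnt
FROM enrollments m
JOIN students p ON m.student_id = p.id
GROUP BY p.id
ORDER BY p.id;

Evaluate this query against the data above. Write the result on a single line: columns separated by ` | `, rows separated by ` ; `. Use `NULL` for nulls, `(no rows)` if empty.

Mira | 2 ; Kira | 4 ; Kira | 5 ; Ivy | 2

Join each enrollments row to its students via student_id.
Group joined rows by students.id; compute COUNT(*) per group.
  1: ids {26, 36} → COUNT(*)=2
  3: ids {17, 18, 21, 35} → COUNT(*)=4
  9: ids {1, 5, 27, 30, 39} → COUNT(*)=5
  10: ids {19, 20} → COUNT(*)=2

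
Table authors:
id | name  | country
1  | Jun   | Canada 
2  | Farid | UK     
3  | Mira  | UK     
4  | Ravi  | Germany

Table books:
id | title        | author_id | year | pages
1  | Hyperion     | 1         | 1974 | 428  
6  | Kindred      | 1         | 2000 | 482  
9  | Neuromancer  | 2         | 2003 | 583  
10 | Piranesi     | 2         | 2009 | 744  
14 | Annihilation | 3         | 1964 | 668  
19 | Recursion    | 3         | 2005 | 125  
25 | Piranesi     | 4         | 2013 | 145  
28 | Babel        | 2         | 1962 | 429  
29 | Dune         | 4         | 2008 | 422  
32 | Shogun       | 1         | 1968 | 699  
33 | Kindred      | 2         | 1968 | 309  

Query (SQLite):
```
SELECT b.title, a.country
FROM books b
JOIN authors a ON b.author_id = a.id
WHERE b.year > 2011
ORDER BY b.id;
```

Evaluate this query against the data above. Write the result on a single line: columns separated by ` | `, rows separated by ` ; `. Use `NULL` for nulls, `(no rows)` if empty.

Each books row matches the authors row where author_id = authors.id.
Then keep rows with b.year > 2011.

Piranesi | Germany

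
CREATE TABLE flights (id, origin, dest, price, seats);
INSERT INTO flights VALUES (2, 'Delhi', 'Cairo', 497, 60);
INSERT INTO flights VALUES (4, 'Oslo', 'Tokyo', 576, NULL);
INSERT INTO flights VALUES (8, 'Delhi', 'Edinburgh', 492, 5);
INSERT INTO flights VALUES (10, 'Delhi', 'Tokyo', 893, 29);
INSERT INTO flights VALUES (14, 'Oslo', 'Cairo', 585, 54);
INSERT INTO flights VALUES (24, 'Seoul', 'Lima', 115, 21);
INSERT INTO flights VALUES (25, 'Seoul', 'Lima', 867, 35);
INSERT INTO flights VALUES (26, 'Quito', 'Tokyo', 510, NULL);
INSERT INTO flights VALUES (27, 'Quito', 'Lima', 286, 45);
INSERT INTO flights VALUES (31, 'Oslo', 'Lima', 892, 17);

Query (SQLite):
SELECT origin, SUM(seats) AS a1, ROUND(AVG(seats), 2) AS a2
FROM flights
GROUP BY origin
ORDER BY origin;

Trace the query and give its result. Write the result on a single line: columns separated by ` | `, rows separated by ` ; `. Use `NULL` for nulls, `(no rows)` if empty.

Delhi | 94 | 31.33 ; Oslo | 71 | 35.5 ; Quito | 45 | 45 ; Seoul | 56 | 28

Group flights by origin.
Per group compute: SUM(seats), ROUND(AVG(seats), 2).
  Delhi: ids {2, 8, 10} → SUM(seats)=94, ROUND(AVG(seats), 2)=31.33
  Oslo: ids {4, 14, 31} → SUM(seats)=71, ROUND(AVG(seats), 2)=35.5
  Quito: ids {26, 27} → SUM(seats)=45, ROUND(AVG(seats), 2)=45
  Seoul: ids {24, 25} → SUM(seats)=56, ROUND(AVG(seats), 2)=28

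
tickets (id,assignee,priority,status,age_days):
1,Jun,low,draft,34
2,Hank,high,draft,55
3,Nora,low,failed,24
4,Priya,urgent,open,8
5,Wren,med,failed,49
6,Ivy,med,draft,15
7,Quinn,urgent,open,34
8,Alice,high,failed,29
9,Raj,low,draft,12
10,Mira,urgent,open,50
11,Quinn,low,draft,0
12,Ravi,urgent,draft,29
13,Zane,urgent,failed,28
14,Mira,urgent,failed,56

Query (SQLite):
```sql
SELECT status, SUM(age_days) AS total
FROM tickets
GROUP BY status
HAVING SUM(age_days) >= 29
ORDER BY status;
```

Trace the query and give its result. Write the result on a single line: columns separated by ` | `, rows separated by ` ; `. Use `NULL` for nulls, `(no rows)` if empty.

draft | 145 ; failed | 186 ; open | 92

Partition tickets by status; compute SUM(age_days) within each group.
HAVING: keep groups where SUM(age_days) >= 29.
  draft: ids {1, 2, 6, 9, 11, 12} → SUM(age_days)=145
  failed: ids {3, 5, 8, 13, 14} → SUM(age_days)=186
  open: ids {4, 7, 10} → SUM(age_days)=92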